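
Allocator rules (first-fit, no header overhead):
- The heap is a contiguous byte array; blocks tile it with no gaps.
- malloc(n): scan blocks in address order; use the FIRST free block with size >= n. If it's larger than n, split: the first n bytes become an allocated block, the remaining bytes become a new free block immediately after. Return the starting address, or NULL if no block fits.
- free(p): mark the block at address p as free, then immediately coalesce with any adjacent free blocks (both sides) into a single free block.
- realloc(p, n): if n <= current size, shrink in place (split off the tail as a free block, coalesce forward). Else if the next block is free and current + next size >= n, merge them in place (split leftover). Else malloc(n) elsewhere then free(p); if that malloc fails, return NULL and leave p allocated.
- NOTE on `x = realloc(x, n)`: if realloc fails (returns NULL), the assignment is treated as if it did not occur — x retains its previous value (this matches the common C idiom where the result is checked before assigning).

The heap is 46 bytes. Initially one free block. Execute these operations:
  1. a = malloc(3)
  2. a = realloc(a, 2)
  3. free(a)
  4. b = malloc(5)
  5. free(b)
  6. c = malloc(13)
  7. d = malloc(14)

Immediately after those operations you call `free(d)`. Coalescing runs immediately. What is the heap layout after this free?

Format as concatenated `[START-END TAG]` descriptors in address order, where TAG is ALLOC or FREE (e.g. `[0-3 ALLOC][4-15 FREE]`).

Op 1: a = malloc(3) -> a = 0; heap: [0-2 ALLOC][3-45 FREE]
Op 2: a = realloc(a, 2) -> a = 0; heap: [0-1 ALLOC][2-45 FREE]
Op 3: free(a) -> (freed a); heap: [0-45 FREE]
Op 4: b = malloc(5) -> b = 0; heap: [0-4 ALLOC][5-45 FREE]
Op 5: free(b) -> (freed b); heap: [0-45 FREE]
Op 6: c = malloc(13) -> c = 0; heap: [0-12 ALLOC][13-45 FREE]
Op 7: d = malloc(14) -> d = 13; heap: [0-12 ALLOC][13-26 ALLOC][27-45 FREE]
free(d): d = 13 -> block [13-26 ALLOC]; mark free, coalesce with adjacent free neighbors -> [0-12 ALLOC][13-45 FREE]

Answer: [0-12 ALLOC][13-45 FREE]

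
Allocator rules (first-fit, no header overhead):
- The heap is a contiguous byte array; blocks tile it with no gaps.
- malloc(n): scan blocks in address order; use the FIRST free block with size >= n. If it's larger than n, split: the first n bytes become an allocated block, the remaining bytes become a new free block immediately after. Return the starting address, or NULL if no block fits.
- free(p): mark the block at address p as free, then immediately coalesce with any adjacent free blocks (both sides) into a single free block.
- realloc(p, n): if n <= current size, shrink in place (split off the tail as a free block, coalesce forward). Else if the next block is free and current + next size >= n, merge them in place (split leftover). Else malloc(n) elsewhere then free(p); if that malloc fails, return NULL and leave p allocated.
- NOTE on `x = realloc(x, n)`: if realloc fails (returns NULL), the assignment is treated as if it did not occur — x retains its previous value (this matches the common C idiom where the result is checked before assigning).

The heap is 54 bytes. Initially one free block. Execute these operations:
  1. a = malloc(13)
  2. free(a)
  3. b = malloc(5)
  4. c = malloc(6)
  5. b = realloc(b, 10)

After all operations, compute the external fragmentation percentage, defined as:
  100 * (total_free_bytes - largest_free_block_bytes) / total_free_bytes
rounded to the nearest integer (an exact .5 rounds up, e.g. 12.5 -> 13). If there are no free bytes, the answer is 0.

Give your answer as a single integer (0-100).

Answer: 13

Derivation:
Op 1: a = malloc(13) -> a = 0; heap: [0-12 ALLOC][13-53 FREE]
Op 2: free(a) -> (freed a); heap: [0-53 FREE]
Op 3: b = malloc(5) -> b = 0; heap: [0-4 ALLOC][5-53 FREE]
Op 4: c = malloc(6) -> c = 5; heap: [0-4 ALLOC][5-10 ALLOC][11-53 FREE]
Op 5: b = realloc(b, 10) -> b = 11; heap: [0-4 FREE][5-10 ALLOC][11-20 ALLOC][21-53 FREE]
Free blocks: [5 33] total_free=38 largest=33 -> 100*(38-33)/38 = 500/38 ≈ 13.158 -> rounds to 13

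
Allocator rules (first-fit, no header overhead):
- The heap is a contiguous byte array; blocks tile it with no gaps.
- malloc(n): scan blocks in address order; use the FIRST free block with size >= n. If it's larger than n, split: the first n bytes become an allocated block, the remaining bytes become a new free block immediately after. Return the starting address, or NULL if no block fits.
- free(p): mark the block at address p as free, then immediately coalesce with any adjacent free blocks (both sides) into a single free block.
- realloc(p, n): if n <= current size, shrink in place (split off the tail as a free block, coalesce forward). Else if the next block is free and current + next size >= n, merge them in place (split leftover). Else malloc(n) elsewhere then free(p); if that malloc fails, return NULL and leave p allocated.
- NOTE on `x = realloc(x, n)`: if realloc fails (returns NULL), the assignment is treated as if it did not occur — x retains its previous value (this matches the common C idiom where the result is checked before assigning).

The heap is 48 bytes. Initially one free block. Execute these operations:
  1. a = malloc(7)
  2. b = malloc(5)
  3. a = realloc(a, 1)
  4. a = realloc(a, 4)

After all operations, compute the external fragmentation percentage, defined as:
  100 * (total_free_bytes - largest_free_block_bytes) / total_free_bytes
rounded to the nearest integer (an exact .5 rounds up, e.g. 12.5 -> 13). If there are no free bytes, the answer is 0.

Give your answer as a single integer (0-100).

Answer: 8

Derivation:
Op 1: a = malloc(7) -> a = 0; heap: [0-6 ALLOC][7-47 FREE]
Op 2: b = malloc(5) -> b = 7; heap: [0-6 ALLOC][7-11 ALLOC][12-47 FREE]
Op 3: a = realloc(a, 1) -> a = 0; heap: [0-0 ALLOC][1-6 FREE][7-11 ALLOC][12-47 FREE]
Op 4: a = realloc(a, 4) -> a = 0; heap: [0-3 ALLOC][4-6 FREE][7-11 ALLOC][12-47 FREE]
Free blocks: [3 36] total_free=39 largest=36 -> 100*(39-36)/39 = 300/39 ≈ 7.692 -> rounds to 8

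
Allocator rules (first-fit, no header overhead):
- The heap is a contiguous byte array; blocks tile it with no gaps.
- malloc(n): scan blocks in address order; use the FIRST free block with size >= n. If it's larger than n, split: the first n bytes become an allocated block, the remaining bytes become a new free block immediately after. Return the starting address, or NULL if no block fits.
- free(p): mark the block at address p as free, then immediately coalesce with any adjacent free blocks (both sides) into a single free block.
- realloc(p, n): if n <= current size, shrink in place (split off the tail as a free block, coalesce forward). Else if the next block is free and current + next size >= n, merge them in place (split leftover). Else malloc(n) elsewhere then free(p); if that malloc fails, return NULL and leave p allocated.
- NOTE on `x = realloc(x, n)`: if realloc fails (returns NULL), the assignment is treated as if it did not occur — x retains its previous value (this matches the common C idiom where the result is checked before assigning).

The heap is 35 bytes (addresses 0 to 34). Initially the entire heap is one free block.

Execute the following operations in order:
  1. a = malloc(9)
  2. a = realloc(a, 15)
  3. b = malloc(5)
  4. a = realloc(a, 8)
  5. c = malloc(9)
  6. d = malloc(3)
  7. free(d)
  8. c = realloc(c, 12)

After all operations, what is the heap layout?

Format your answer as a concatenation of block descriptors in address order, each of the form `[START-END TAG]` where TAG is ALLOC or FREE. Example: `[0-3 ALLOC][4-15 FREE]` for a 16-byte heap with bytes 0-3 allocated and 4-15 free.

Op 1: a = malloc(9) -> a = 0; heap: [0-8 ALLOC][9-34 FREE]
Op 2: a = realloc(a, 15) -> a = 0; heap: [0-14 ALLOC][15-34 FREE]
Op 3: b = malloc(5) -> b = 15; heap: [0-14 ALLOC][15-19 ALLOC][20-34 FREE]
Op 4: a = realloc(a, 8) -> a = 0; heap: [0-7 ALLOC][8-14 FREE][15-19 ALLOC][20-34 FREE]
Op 5: c = malloc(9) -> c = 20; heap: [0-7 ALLOC][8-14 FREE][15-19 ALLOC][20-28 ALLOC][29-34 FREE]
Op 6: d = malloc(3) -> d = 8; heap: [0-7 ALLOC][8-10 ALLOC][11-14 FREE][15-19 ALLOC][20-28 ALLOC][29-34 FREE]
Op 7: free(d) -> (freed d); heap: [0-7 ALLOC][8-14 FREE][15-19 ALLOC][20-28 ALLOC][29-34 FREE]
Op 8: c = realloc(c, 12) -> c = 20; heap: [0-7 ALLOC][8-14 FREE][15-19 ALLOC][20-31 ALLOC][32-34 FREE]

Answer: [0-7 ALLOC][8-14 FREE][15-19 ALLOC][20-31 ALLOC][32-34 FREE]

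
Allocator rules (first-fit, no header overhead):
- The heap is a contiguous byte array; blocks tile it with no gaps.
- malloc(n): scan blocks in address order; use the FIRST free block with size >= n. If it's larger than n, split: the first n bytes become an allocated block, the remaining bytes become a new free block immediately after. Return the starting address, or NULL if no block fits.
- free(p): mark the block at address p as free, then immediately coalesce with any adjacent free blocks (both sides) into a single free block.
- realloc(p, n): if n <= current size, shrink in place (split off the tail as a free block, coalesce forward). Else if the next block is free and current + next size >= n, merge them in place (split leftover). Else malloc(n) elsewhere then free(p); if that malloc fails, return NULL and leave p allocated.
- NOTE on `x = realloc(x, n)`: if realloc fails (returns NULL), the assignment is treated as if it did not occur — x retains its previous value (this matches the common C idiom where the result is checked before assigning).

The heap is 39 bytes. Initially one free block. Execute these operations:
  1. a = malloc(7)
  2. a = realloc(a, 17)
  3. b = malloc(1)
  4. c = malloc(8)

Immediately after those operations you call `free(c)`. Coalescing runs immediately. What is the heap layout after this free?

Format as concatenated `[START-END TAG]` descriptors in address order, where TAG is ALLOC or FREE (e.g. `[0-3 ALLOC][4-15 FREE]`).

Answer: [0-16 ALLOC][17-17 ALLOC][18-38 FREE]

Derivation:
Op 1: a = malloc(7) -> a = 0; heap: [0-6 ALLOC][7-38 FREE]
Op 2: a = realloc(a, 17) -> a = 0; heap: [0-16 ALLOC][17-38 FREE]
Op 3: b = malloc(1) -> b = 17; heap: [0-16 ALLOC][17-17 ALLOC][18-38 FREE]
Op 4: c = malloc(8) -> c = 18; heap: [0-16 ALLOC][17-17 ALLOC][18-25 ALLOC][26-38 FREE]
free(c): c = 18 -> block [18-25 ALLOC]; mark free, coalesce with adjacent free neighbors -> [0-16 ALLOC][17-17 ALLOC][18-38 FREE]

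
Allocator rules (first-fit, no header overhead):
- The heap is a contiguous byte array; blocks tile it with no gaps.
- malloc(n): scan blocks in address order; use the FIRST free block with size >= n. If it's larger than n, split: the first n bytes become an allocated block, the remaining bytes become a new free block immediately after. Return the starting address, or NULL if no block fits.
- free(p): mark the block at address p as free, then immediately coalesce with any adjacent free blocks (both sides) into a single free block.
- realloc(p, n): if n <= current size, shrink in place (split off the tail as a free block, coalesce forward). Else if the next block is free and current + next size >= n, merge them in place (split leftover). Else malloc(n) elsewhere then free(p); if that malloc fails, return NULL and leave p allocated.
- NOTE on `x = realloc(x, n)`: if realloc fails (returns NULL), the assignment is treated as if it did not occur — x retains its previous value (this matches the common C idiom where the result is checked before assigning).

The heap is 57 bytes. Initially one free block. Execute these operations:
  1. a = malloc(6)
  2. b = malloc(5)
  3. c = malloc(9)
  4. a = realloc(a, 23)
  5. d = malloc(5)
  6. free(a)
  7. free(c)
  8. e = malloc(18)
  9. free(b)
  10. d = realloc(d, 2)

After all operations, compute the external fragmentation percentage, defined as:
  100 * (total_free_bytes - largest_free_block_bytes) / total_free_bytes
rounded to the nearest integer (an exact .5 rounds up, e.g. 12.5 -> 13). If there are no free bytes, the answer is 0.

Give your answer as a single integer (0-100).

Op 1: a = malloc(6) -> a = 0; heap: [0-5 ALLOC][6-56 FREE]
Op 2: b = malloc(5) -> b = 6; heap: [0-5 ALLOC][6-10 ALLOC][11-56 FREE]
Op 3: c = malloc(9) -> c = 11; heap: [0-5 ALLOC][6-10 ALLOC][11-19 ALLOC][20-56 FREE]
Op 4: a = realloc(a, 23) -> a = 20; heap: [0-5 FREE][6-10 ALLOC][11-19 ALLOC][20-42 ALLOC][43-56 FREE]
Op 5: d = malloc(5) -> d = 0; heap: [0-4 ALLOC][5-5 FREE][6-10 ALLOC][11-19 ALLOC][20-42 ALLOC][43-56 FREE]
Op 6: free(a) -> (freed a); heap: [0-4 ALLOC][5-5 FREE][6-10 ALLOC][11-19 ALLOC][20-56 FREE]
Op 7: free(c) -> (freed c); heap: [0-4 ALLOC][5-5 FREE][6-10 ALLOC][11-56 FREE]
Op 8: e = malloc(18) -> e = 11; heap: [0-4 ALLOC][5-5 FREE][6-10 ALLOC][11-28 ALLOC][29-56 FREE]
Op 9: free(b) -> (freed b); heap: [0-4 ALLOC][5-10 FREE][11-28 ALLOC][29-56 FREE]
Op 10: d = realloc(d, 2) -> d = 0; heap: [0-1 ALLOC][2-10 FREE][11-28 ALLOC][29-56 FREE]
Free blocks: [9 28] total_free=37 largest=28 -> 100*(37-28)/37 = 900/37 ≈ 24.324 -> rounds to 24

Answer: 24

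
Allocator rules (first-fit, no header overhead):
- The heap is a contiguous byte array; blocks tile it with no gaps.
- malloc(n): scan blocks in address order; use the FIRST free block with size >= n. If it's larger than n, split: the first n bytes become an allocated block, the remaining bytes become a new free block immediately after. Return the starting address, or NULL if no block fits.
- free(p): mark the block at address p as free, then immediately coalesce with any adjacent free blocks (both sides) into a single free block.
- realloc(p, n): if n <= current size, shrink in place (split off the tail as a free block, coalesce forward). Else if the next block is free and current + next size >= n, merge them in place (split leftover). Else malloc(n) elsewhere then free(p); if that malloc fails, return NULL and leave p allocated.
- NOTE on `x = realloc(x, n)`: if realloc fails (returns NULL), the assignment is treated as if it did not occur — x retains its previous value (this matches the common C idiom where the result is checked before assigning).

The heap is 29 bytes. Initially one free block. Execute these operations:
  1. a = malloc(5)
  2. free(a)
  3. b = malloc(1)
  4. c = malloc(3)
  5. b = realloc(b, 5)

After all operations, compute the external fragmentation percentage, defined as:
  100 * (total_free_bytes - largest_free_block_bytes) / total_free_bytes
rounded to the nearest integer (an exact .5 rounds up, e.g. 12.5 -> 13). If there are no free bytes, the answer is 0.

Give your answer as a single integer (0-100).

Answer: 5

Derivation:
Op 1: a = malloc(5) -> a = 0; heap: [0-4 ALLOC][5-28 FREE]
Op 2: free(a) -> (freed a); heap: [0-28 FREE]
Op 3: b = malloc(1) -> b = 0; heap: [0-0 ALLOC][1-28 FREE]
Op 4: c = malloc(3) -> c = 1; heap: [0-0 ALLOC][1-3 ALLOC][4-28 FREE]
Op 5: b = realloc(b, 5) -> b = 4; heap: [0-0 FREE][1-3 ALLOC][4-8 ALLOC][9-28 FREE]
Free blocks: [1 20] total_free=21 largest=20 -> 100*(21-20)/21 = 100/21 ≈ 4.762 -> rounds to 5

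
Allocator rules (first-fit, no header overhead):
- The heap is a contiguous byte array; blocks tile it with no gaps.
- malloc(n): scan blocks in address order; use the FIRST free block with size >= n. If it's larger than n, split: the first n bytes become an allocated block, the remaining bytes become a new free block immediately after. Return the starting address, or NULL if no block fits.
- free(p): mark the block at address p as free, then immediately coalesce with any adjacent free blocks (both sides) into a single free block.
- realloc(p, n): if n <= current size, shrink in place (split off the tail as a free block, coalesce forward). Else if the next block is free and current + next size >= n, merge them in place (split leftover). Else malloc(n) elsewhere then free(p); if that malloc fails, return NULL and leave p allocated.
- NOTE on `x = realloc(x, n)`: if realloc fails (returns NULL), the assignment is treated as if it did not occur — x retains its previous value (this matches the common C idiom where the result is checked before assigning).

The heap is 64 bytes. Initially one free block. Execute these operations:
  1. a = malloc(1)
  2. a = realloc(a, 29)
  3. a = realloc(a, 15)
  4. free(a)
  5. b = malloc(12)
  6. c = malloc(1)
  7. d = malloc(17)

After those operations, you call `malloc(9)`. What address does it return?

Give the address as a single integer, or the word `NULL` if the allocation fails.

Answer: 30

Derivation:
Op 1: a = malloc(1) -> a = 0; heap: [0-0 ALLOC][1-63 FREE]
Op 2: a = realloc(a, 29) -> a = 0; heap: [0-28 ALLOC][29-63 FREE]
Op 3: a = realloc(a, 15) -> a = 0; heap: [0-14 ALLOC][15-63 FREE]
Op 4: free(a) -> (freed a); heap: [0-63 FREE]
Op 5: b = malloc(12) -> b = 0; heap: [0-11 ALLOC][12-63 FREE]
Op 6: c = malloc(1) -> c = 12; heap: [0-11 ALLOC][12-12 ALLOC][13-63 FREE]
Op 7: d = malloc(17) -> d = 13; heap: [0-11 ALLOC][12-12 ALLOC][13-29 ALLOC][30-63 FREE]
malloc(9): first-fit scan over [0-11 ALLOC][12-12 ALLOC][13-29 ALLOC][30-63 FREE] -> 30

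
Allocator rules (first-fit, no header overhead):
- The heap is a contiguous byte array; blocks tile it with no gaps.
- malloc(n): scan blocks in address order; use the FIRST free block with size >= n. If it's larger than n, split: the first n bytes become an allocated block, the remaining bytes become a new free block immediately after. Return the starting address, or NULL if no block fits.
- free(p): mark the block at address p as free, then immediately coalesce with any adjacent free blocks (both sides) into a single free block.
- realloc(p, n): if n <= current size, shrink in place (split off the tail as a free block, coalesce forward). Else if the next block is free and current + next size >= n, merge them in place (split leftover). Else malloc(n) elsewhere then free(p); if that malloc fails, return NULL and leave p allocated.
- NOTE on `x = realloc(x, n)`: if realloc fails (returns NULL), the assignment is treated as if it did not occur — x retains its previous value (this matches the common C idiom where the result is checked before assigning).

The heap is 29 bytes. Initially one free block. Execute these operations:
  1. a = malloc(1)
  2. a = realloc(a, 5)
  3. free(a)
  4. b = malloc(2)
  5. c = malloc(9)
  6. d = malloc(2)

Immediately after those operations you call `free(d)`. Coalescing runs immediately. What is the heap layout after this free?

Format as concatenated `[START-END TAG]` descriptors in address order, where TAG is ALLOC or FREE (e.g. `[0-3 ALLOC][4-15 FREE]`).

Answer: [0-1 ALLOC][2-10 ALLOC][11-28 FREE]

Derivation:
Op 1: a = malloc(1) -> a = 0; heap: [0-0 ALLOC][1-28 FREE]
Op 2: a = realloc(a, 5) -> a = 0; heap: [0-4 ALLOC][5-28 FREE]
Op 3: free(a) -> (freed a); heap: [0-28 FREE]
Op 4: b = malloc(2) -> b = 0; heap: [0-1 ALLOC][2-28 FREE]
Op 5: c = malloc(9) -> c = 2; heap: [0-1 ALLOC][2-10 ALLOC][11-28 FREE]
Op 6: d = malloc(2) -> d = 11; heap: [0-1 ALLOC][2-10 ALLOC][11-12 ALLOC][13-28 FREE]
free(d): d = 11 -> block [11-12 ALLOC]; mark free, coalesce with adjacent free neighbors -> [0-1 ALLOC][2-10 ALLOC][11-28 FREE]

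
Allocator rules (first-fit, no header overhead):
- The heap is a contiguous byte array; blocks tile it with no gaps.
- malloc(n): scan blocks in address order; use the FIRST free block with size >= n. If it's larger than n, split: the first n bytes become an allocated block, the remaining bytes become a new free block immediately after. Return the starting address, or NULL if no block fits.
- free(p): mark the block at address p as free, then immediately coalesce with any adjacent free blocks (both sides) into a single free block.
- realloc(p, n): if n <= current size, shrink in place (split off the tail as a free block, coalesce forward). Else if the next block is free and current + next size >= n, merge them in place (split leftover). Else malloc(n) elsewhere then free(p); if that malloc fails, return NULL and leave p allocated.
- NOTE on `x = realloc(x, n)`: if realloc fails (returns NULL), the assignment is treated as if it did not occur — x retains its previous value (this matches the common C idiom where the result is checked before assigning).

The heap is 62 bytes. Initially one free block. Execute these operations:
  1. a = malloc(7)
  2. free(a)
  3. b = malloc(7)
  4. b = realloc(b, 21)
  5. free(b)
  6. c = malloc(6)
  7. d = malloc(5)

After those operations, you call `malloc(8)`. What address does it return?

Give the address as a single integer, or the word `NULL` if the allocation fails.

Answer: 11

Derivation:
Op 1: a = malloc(7) -> a = 0; heap: [0-6 ALLOC][7-61 FREE]
Op 2: free(a) -> (freed a); heap: [0-61 FREE]
Op 3: b = malloc(7) -> b = 0; heap: [0-6 ALLOC][7-61 FREE]
Op 4: b = realloc(b, 21) -> b = 0; heap: [0-20 ALLOC][21-61 FREE]
Op 5: free(b) -> (freed b); heap: [0-61 FREE]
Op 6: c = malloc(6) -> c = 0; heap: [0-5 ALLOC][6-61 FREE]
Op 7: d = malloc(5) -> d = 6; heap: [0-5 ALLOC][6-10 ALLOC][11-61 FREE]
malloc(8): first-fit scan over [0-5 ALLOC][6-10 ALLOC][11-61 FREE] -> 11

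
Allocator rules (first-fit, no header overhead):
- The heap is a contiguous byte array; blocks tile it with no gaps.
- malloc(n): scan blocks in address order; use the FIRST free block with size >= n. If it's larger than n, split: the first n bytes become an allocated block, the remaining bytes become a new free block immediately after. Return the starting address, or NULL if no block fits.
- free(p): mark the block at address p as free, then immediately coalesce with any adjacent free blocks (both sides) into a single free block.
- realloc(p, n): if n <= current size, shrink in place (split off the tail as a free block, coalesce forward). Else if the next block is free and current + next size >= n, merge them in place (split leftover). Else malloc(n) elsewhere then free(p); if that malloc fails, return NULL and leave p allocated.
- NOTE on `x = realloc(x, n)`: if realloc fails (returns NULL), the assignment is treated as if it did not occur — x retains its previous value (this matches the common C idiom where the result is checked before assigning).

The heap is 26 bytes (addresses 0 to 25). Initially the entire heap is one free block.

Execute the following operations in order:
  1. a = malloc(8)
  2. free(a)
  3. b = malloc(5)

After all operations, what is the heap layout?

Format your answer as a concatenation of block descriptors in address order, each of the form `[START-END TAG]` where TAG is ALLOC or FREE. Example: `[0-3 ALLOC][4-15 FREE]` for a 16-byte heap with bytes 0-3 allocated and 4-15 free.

Op 1: a = malloc(8) -> a = 0; heap: [0-7 ALLOC][8-25 FREE]
Op 2: free(a) -> (freed a); heap: [0-25 FREE]
Op 3: b = malloc(5) -> b = 0; heap: [0-4 ALLOC][5-25 FREE]

Answer: [0-4 ALLOC][5-25 FREE]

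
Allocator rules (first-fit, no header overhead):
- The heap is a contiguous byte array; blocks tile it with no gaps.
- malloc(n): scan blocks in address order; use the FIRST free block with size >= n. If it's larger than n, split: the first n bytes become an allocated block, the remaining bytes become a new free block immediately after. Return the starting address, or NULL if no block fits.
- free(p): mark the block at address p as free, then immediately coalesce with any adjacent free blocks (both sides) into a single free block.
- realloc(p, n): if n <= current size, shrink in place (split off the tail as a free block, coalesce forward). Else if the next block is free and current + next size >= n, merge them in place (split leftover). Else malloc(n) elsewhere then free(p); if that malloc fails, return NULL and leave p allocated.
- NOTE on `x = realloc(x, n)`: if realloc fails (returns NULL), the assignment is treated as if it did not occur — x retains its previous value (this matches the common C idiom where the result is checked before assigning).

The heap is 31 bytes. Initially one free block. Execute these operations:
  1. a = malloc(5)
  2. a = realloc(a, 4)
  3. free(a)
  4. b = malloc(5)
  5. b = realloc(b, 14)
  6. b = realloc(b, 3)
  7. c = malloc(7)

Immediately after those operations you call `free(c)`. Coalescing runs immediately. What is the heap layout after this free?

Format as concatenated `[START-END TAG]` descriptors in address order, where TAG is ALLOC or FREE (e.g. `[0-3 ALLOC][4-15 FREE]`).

Answer: [0-2 ALLOC][3-30 FREE]

Derivation:
Op 1: a = malloc(5) -> a = 0; heap: [0-4 ALLOC][5-30 FREE]
Op 2: a = realloc(a, 4) -> a = 0; heap: [0-3 ALLOC][4-30 FREE]
Op 3: free(a) -> (freed a); heap: [0-30 FREE]
Op 4: b = malloc(5) -> b = 0; heap: [0-4 ALLOC][5-30 FREE]
Op 5: b = realloc(b, 14) -> b = 0; heap: [0-13 ALLOC][14-30 FREE]
Op 6: b = realloc(b, 3) -> b = 0; heap: [0-2 ALLOC][3-30 FREE]
Op 7: c = malloc(7) -> c = 3; heap: [0-2 ALLOC][3-9 ALLOC][10-30 FREE]
free(c): c = 3 -> block [3-9 ALLOC]; mark free, coalesce with adjacent free neighbors -> [0-2 ALLOC][3-30 FREE]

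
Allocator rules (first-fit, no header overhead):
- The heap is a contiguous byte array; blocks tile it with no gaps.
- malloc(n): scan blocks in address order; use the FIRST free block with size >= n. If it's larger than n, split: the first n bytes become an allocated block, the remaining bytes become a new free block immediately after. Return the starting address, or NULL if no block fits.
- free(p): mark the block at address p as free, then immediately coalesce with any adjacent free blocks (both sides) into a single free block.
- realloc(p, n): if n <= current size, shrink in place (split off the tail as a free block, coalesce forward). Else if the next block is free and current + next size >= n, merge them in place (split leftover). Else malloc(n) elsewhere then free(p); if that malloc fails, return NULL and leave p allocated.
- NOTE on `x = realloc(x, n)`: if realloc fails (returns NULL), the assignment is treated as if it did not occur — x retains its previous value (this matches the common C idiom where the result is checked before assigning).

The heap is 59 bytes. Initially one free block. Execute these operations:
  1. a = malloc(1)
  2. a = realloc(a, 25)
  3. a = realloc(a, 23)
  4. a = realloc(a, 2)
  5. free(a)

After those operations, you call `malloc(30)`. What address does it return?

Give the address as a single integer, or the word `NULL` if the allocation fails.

Answer: 0

Derivation:
Op 1: a = malloc(1) -> a = 0; heap: [0-0 ALLOC][1-58 FREE]
Op 2: a = realloc(a, 25) -> a = 0; heap: [0-24 ALLOC][25-58 FREE]
Op 3: a = realloc(a, 23) -> a = 0; heap: [0-22 ALLOC][23-58 FREE]
Op 4: a = realloc(a, 2) -> a = 0; heap: [0-1 ALLOC][2-58 FREE]
Op 5: free(a) -> (freed a); heap: [0-58 FREE]
malloc(30): first-fit scan over [0-58 FREE] -> 0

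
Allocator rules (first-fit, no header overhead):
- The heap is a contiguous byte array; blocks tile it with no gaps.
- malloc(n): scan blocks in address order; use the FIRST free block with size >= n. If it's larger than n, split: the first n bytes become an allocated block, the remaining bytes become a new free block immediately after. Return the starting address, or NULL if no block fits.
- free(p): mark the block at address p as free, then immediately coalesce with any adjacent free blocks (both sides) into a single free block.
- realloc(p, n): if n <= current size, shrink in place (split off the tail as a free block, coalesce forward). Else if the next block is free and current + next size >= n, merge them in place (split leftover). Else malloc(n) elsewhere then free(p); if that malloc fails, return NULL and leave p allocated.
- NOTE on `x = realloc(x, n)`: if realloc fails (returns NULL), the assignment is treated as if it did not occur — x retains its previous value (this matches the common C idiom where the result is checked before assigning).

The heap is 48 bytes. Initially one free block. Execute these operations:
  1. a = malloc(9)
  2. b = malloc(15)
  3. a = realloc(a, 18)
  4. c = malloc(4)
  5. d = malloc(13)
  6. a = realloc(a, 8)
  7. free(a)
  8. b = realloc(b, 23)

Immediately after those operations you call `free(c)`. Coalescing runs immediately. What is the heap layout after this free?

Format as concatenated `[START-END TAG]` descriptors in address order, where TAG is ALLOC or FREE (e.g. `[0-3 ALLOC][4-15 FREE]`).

Answer: [0-8 FREE][9-31 ALLOC][32-47 FREE]

Derivation:
Op 1: a = malloc(9) -> a = 0; heap: [0-8 ALLOC][9-47 FREE]
Op 2: b = malloc(15) -> b = 9; heap: [0-8 ALLOC][9-23 ALLOC][24-47 FREE]
Op 3: a = realloc(a, 18) -> a = 24; heap: [0-8 FREE][9-23 ALLOC][24-41 ALLOC][42-47 FREE]
Op 4: c = malloc(4) -> c = 0; heap: [0-3 ALLOC][4-8 FREE][9-23 ALLOC][24-41 ALLOC][42-47 FREE]
Op 5: d = malloc(13) -> d = NULL; heap: [0-3 ALLOC][4-8 FREE][9-23 ALLOC][24-41 ALLOC][42-47 FREE]
Op 6: a = realloc(a, 8) -> a = 24; heap: [0-3 ALLOC][4-8 FREE][9-23 ALLOC][24-31 ALLOC][32-47 FREE]
Op 7: free(a) -> (freed a); heap: [0-3 ALLOC][4-8 FREE][9-23 ALLOC][24-47 FREE]
Op 8: b = realloc(b, 23) -> b = 9; heap: [0-3 ALLOC][4-8 FREE][9-31 ALLOC][32-47 FREE]
free(c): c = 0 -> block [0-3 ALLOC]; mark free, coalesce with adjacent free neighbors -> [0-8 FREE][9-31 ALLOC][32-47 FREE]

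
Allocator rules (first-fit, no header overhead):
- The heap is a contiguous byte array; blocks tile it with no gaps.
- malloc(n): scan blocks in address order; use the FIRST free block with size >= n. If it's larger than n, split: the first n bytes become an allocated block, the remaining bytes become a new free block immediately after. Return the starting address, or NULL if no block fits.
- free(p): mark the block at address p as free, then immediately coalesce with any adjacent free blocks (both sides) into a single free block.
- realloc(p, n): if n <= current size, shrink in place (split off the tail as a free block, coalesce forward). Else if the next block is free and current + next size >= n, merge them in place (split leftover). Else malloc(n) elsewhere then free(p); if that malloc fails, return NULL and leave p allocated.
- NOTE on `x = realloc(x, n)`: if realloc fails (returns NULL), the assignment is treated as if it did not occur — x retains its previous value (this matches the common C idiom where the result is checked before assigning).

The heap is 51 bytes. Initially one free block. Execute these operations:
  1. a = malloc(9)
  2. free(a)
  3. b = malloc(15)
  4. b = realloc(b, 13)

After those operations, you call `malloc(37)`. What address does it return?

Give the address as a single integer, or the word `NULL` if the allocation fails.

Answer: 13

Derivation:
Op 1: a = malloc(9) -> a = 0; heap: [0-8 ALLOC][9-50 FREE]
Op 2: free(a) -> (freed a); heap: [0-50 FREE]
Op 3: b = malloc(15) -> b = 0; heap: [0-14 ALLOC][15-50 FREE]
Op 4: b = realloc(b, 13) -> b = 0; heap: [0-12 ALLOC][13-50 FREE]
malloc(37): first-fit scan over [0-12 ALLOC][13-50 FREE] -> 13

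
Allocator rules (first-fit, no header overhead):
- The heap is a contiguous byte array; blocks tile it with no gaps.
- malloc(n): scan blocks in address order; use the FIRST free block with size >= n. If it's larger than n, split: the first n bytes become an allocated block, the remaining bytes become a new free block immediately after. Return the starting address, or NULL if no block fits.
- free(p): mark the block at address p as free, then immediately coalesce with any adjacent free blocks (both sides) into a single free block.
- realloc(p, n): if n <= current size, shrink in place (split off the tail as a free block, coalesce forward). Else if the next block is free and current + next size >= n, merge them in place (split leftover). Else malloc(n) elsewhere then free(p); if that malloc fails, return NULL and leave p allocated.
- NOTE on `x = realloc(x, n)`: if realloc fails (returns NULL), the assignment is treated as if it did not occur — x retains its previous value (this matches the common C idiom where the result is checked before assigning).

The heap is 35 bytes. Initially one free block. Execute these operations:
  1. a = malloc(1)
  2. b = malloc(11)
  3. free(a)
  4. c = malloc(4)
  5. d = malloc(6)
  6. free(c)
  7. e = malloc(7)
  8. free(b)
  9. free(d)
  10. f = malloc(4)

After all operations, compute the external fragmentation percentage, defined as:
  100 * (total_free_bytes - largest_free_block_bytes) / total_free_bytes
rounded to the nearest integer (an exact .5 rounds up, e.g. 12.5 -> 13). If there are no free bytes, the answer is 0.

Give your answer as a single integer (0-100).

Answer: 25

Derivation:
Op 1: a = malloc(1) -> a = 0; heap: [0-0 ALLOC][1-34 FREE]
Op 2: b = malloc(11) -> b = 1; heap: [0-0 ALLOC][1-11 ALLOC][12-34 FREE]
Op 3: free(a) -> (freed a); heap: [0-0 FREE][1-11 ALLOC][12-34 FREE]
Op 4: c = malloc(4) -> c = 12; heap: [0-0 FREE][1-11 ALLOC][12-15 ALLOC][16-34 FREE]
Op 5: d = malloc(6) -> d = 16; heap: [0-0 FREE][1-11 ALLOC][12-15 ALLOC][16-21 ALLOC][22-34 FREE]
Op 6: free(c) -> (freed c); heap: [0-0 FREE][1-11 ALLOC][12-15 FREE][16-21 ALLOC][22-34 FREE]
Op 7: e = malloc(7) -> e = 22; heap: [0-0 FREE][1-11 ALLOC][12-15 FREE][16-21 ALLOC][22-28 ALLOC][29-34 FREE]
Op 8: free(b) -> (freed b); heap: [0-15 FREE][16-21 ALLOC][22-28 ALLOC][29-34 FREE]
Op 9: free(d) -> (freed d); heap: [0-21 FREE][22-28 ALLOC][29-34 FREE]
Op 10: f = malloc(4) -> f = 0; heap: [0-3 ALLOC][4-21 FREE][22-28 ALLOC][29-34 FREE]
Free blocks: [18 6] total_free=24 largest=18 -> 100*(24-18)/24 = 600/24 = 25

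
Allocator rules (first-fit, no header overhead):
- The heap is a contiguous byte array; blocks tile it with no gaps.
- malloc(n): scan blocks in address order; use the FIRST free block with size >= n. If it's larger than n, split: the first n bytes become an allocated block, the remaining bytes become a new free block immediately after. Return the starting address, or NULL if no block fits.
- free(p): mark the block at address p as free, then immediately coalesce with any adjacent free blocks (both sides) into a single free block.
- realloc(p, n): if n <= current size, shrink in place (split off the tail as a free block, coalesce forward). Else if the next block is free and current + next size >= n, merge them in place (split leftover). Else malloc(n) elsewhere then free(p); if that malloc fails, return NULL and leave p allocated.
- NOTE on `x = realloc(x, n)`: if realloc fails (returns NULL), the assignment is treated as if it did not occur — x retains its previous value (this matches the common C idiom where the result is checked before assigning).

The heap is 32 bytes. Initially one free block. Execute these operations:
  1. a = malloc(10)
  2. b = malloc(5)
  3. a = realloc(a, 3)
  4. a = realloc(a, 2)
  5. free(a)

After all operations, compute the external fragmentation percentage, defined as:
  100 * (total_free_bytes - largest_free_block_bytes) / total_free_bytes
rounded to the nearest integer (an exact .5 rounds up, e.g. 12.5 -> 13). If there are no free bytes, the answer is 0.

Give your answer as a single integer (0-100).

Answer: 37

Derivation:
Op 1: a = malloc(10) -> a = 0; heap: [0-9 ALLOC][10-31 FREE]
Op 2: b = malloc(5) -> b = 10; heap: [0-9 ALLOC][10-14 ALLOC][15-31 FREE]
Op 3: a = realloc(a, 3) -> a = 0; heap: [0-2 ALLOC][3-9 FREE][10-14 ALLOC][15-31 FREE]
Op 4: a = realloc(a, 2) -> a = 0; heap: [0-1 ALLOC][2-9 FREE][10-14 ALLOC][15-31 FREE]
Op 5: free(a) -> (freed a); heap: [0-9 FREE][10-14 ALLOC][15-31 FREE]
Free blocks: [10 17] total_free=27 largest=17 -> 100*(27-17)/27 = 1000/27 ≈ 37.037 -> rounds to 37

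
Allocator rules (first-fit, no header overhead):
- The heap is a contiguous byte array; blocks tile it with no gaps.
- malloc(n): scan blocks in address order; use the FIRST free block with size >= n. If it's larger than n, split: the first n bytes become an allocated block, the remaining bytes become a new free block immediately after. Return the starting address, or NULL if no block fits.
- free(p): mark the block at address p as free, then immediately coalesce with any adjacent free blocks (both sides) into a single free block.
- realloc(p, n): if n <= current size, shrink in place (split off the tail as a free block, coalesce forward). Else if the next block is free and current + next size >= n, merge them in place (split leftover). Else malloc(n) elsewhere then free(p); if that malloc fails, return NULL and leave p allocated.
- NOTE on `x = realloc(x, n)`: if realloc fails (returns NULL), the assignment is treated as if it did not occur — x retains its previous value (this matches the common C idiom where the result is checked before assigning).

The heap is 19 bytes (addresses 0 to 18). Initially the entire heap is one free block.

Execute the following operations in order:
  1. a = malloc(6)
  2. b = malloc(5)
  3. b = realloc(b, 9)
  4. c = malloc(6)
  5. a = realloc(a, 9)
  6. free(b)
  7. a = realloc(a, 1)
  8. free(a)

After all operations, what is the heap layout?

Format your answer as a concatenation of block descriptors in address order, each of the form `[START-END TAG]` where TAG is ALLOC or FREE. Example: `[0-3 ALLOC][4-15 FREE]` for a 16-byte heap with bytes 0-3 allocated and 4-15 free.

Op 1: a = malloc(6) -> a = 0; heap: [0-5 ALLOC][6-18 FREE]
Op 2: b = malloc(5) -> b = 6; heap: [0-5 ALLOC][6-10 ALLOC][11-18 FREE]
Op 3: b = realloc(b, 9) -> b = 6; heap: [0-5 ALLOC][6-14 ALLOC][15-18 FREE]
Op 4: c = malloc(6) -> c = NULL; heap: [0-5 ALLOC][6-14 ALLOC][15-18 FREE]
Op 5: a = realloc(a, 9) -> NULL (a unchanged); heap: [0-5 ALLOC][6-14 ALLOC][15-18 FREE]
Op 6: free(b) -> (freed b); heap: [0-5 ALLOC][6-18 FREE]
Op 7: a = realloc(a, 1) -> a = 0; heap: [0-0 ALLOC][1-18 FREE]
Op 8: free(a) -> (freed a); heap: [0-18 FREE]

Answer: [0-18 FREE]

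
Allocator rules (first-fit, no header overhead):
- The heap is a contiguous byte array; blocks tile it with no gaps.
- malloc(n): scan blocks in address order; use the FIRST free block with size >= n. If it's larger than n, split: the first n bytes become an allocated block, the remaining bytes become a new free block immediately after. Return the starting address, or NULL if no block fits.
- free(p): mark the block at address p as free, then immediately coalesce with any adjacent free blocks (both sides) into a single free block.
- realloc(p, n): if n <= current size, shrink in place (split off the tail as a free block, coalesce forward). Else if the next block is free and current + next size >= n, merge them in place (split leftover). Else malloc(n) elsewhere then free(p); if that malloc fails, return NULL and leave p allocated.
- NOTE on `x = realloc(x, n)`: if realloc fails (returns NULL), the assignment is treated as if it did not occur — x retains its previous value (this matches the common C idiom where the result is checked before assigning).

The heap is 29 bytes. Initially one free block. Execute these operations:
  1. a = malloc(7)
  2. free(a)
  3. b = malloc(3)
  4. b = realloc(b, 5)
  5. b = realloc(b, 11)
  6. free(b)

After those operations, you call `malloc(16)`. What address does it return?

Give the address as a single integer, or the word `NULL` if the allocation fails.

Answer: 0

Derivation:
Op 1: a = malloc(7) -> a = 0; heap: [0-6 ALLOC][7-28 FREE]
Op 2: free(a) -> (freed a); heap: [0-28 FREE]
Op 3: b = malloc(3) -> b = 0; heap: [0-2 ALLOC][3-28 FREE]
Op 4: b = realloc(b, 5) -> b = 0; heap: [0-4 ALLOC][5-28 FREE]
Op 5: b = realloc(b, 11) -> b = 0; heap: [0-10 ALLOC][11-28 FREE]
Op 6: free(b) -> (freed b); heap: [0-28 FREE]
malloc(16): first-fit scan over [0-28 FREE] -> 0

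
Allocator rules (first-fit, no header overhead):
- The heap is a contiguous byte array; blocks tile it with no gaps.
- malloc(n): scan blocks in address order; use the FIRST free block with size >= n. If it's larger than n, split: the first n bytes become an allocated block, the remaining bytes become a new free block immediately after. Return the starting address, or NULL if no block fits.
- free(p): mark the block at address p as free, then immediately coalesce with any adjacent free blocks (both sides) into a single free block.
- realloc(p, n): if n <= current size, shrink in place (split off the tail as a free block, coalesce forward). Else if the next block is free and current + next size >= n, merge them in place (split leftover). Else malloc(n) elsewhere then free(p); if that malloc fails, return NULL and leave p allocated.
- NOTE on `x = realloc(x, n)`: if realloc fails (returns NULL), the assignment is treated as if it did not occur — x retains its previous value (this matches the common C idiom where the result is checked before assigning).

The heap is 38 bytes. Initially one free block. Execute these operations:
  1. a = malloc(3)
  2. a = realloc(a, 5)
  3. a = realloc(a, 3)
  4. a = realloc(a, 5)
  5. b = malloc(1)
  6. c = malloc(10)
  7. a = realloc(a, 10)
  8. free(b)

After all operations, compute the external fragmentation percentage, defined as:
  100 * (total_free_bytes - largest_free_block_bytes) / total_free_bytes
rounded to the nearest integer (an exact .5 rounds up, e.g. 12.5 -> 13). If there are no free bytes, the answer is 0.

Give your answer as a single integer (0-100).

Op 1: a = malloc(3) -> a = 0; heap: [0-2 ALLOC][3-37 FREE]
Op 2: a = realloc(a, 5) -> a = 0; heap: [0-4 ALLOC][5-37 FREE]
Op 3: a = realloc(a, 3) -> a = 0; heap: [0-2 ALLOC][3-37 FREE]
Op 4: a = realloc(a, 5) -> a = 0; heap: [0-4 ALLOC][5-37 FREE]
Op 5: b = malloc(1) -> b = 5; heap: [0-4 ALLOC][5-5 ALLOC][6-37 FREE]
Op 6: c = malloc(10) -> c = 6; heap: [0-4 ALLOC][5-5 ALLOC][6-15 ALLOC][16-37 FREE]
Op 7: a = realloc(a, 10) -> a = 16; heap: [0-4 FREE][5-5 ALLOC][6-15 ALLOC][16-25 ALLOC][26-37 FREE]
Op 8: free(b) -> (freed b); heap: [0-5 FREE][6-15 ALLOC][16-25 ALLOC][26-37 FREE]
Free blocks: [6 12] total_free=18 largest=12 -> 100*(18-12)/18 = 600/18 ≈ 33.333 -> rounds to 33

Answer: 33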